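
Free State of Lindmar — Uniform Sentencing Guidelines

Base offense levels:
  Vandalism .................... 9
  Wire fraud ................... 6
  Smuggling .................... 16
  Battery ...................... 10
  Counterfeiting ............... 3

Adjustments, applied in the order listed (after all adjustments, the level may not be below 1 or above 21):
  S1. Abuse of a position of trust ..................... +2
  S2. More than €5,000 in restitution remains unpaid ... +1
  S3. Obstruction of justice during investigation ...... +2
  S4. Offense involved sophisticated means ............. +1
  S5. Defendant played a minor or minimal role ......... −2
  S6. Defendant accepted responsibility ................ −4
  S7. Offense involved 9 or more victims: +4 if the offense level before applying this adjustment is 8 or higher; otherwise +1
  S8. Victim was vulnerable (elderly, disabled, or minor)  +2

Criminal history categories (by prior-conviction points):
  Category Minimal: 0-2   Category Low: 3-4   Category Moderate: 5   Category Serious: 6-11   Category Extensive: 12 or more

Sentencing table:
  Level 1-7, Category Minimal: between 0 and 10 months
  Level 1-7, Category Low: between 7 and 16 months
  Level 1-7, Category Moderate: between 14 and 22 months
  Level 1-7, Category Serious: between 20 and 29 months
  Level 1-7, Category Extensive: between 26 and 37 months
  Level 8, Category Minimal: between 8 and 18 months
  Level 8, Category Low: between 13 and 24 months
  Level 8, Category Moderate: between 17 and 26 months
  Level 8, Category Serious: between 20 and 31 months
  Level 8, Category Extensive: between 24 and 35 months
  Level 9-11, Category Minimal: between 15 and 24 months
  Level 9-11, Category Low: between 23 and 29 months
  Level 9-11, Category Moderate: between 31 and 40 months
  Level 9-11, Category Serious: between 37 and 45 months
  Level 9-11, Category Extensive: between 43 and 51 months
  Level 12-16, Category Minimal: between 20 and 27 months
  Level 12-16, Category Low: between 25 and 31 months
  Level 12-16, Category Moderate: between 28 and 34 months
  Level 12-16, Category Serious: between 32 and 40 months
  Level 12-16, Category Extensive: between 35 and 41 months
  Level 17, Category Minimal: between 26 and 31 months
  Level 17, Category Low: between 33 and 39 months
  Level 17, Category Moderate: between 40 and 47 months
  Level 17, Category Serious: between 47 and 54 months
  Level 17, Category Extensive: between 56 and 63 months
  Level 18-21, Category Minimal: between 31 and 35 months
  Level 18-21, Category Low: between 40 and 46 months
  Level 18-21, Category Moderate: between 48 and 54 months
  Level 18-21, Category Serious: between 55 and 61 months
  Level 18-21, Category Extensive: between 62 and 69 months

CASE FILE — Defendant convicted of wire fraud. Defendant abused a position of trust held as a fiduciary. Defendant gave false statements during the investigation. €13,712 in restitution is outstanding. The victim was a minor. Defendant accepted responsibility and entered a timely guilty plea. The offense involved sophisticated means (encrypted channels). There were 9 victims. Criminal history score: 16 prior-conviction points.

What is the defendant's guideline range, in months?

35-41 months

Base offense level for wire fraud: 6.
S1 applies: 6 + 2 = 8.
S2 applies: 8 + 1 = 9.
S3 applies: 9 + 2 = 11.
S4 applies: 11 + 1 = 12.
S6 applies: 12 − 4 = 8.
S7 applies (level before this adjustment is 8 ≥ 8, so +4): 8 + 4 = 12.
S8 applies: 12 + 2 = 14.
Final offense level: 14.
Criminal history: 16 prior points → Category Extensive (12+).
Level 14 falls in the 12-16 band.
Grid: Level 12-16 × Category Extensive = 35-41 months.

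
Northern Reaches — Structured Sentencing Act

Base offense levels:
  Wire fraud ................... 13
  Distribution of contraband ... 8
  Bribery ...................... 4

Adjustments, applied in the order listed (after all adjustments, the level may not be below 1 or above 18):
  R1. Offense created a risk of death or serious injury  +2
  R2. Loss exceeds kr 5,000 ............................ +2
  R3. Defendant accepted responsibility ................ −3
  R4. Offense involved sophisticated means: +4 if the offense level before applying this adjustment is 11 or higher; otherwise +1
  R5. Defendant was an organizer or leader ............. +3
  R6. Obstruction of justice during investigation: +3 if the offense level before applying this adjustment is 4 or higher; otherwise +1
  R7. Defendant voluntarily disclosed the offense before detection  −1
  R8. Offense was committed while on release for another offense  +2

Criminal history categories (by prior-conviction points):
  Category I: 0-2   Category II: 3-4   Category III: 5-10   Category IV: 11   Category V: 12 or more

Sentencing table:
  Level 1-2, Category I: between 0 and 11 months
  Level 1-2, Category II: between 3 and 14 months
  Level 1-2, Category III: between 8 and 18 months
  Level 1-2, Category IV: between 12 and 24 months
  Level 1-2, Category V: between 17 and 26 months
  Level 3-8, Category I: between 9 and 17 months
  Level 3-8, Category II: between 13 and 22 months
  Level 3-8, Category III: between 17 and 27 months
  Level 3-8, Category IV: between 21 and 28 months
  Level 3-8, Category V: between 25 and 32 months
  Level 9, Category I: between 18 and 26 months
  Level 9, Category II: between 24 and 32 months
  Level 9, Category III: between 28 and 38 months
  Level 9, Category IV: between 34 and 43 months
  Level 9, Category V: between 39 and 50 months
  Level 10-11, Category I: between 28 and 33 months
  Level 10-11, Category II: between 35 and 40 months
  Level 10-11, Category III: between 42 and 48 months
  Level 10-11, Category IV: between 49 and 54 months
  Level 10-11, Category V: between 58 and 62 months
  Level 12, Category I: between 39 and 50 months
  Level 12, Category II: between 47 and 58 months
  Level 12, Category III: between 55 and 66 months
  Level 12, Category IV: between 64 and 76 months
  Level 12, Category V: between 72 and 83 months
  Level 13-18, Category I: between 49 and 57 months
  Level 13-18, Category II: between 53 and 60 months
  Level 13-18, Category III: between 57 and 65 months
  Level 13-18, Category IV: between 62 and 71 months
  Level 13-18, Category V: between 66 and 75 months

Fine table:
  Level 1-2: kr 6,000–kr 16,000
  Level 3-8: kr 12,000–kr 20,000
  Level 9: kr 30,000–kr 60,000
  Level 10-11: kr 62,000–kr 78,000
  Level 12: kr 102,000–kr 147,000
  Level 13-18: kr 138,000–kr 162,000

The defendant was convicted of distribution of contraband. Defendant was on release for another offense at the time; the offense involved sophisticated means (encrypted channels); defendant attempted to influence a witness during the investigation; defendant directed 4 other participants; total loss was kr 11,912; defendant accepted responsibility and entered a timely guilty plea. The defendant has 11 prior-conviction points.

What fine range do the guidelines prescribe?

Base offense level for distribution of contraband: 8.
R2 applies: 8 + 2 = 10.
R3 applies: 10 − 3 = 7.
R4 applies (level before this adjustment is 7 < 11, so +1): 7 + 1 = 8.
R5 applies: 8 + 3 = 11.
R6 applies (level before this adjustment is 11 ≥ 4, so +3): 11 + 3 = 14.
R8 applies: 14 + 2 = 16.
Final offense level: 16.
Level 16 falls in the 13-18 band.
Fine table: Level 13-18 → kr 138,000–kr 162,000.

kr 138,000–kr 162,000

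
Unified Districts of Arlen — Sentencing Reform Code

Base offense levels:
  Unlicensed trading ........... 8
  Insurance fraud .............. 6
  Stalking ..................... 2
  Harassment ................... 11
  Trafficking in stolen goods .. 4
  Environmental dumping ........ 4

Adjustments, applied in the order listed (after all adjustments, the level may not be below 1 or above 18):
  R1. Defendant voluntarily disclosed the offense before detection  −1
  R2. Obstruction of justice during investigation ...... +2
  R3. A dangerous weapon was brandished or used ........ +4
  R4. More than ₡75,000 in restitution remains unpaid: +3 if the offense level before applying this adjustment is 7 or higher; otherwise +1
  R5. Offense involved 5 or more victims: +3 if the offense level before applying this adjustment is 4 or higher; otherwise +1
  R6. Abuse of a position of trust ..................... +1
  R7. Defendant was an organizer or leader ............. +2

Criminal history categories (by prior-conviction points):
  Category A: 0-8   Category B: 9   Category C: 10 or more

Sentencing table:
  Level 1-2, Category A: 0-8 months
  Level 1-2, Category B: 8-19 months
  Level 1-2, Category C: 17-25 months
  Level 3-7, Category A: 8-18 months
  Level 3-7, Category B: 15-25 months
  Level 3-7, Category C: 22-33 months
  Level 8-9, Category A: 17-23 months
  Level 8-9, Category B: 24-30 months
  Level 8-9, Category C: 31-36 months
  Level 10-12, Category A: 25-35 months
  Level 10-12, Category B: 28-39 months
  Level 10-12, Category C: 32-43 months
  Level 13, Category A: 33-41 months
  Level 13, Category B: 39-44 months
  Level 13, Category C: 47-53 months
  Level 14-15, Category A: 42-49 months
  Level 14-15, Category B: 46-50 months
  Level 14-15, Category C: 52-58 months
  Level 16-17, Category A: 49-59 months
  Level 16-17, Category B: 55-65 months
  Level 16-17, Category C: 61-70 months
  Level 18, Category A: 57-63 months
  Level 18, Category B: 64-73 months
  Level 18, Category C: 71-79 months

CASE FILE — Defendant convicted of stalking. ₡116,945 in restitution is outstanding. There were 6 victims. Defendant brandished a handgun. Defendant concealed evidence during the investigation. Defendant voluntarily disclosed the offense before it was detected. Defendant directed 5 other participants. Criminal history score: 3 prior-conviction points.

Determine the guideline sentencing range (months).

42-49 months

Base offense level for stalking: 2.
R1 applies: 2 − 1 = 1.
R2 applies: 1 + 2 = 3.
R3 applies: 3 + 4 = 7.
R4 applies (level before this adjustment is 7 ≥ 7, so +3): 7 + 3 = 10.
R5 applies (level before this adjustment is 10 ≥ 4, so +3): 10 + 3 = 13.
R7 applies: 13 + 2 = 15.
Final offense level: 15.
Criminal history: 3 prior points → Category A (0-8).
Level 15 falls in the 14-15 band.
Grid: Level 14-15 × Category A = 42-49 months.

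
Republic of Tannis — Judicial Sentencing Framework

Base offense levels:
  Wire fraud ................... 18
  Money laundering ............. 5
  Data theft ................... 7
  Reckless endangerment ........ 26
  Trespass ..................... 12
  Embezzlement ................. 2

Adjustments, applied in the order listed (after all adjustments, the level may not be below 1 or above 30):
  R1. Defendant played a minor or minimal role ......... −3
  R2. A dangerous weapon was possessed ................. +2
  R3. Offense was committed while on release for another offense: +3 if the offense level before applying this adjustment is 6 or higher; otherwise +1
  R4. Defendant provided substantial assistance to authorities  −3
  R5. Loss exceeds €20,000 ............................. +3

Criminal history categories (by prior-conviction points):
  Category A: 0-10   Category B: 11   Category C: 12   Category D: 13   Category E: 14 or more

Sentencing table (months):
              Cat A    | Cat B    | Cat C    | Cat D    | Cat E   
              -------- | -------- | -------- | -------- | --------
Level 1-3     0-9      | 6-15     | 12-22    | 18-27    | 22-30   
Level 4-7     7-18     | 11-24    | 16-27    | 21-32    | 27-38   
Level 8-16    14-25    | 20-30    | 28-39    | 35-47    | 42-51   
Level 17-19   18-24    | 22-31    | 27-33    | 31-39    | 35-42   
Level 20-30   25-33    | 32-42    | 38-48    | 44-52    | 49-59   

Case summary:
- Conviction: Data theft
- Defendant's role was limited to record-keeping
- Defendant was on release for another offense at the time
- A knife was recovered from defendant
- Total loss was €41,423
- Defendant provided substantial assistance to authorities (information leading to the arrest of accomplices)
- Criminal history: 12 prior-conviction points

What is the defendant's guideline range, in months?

28-39 months

Base offense level for data theft: 7.
R1 applies: 7 − 3 = 4.
R2 applies: 4 + 2 = 6.
R3 applies (level before this adjustment is 6 ≥ 6, so +3): 6 + 3 = 9.
R4 applies: 9 − 3 = 6.
R5 applies: 6 + 3 = 9.
Final offense level: 9.
Criminal history: 12 prior points → Category C (12).
Level 9 falls in the 8-16 band.
Grid: Level 8-16 × Category C = 28-39 months.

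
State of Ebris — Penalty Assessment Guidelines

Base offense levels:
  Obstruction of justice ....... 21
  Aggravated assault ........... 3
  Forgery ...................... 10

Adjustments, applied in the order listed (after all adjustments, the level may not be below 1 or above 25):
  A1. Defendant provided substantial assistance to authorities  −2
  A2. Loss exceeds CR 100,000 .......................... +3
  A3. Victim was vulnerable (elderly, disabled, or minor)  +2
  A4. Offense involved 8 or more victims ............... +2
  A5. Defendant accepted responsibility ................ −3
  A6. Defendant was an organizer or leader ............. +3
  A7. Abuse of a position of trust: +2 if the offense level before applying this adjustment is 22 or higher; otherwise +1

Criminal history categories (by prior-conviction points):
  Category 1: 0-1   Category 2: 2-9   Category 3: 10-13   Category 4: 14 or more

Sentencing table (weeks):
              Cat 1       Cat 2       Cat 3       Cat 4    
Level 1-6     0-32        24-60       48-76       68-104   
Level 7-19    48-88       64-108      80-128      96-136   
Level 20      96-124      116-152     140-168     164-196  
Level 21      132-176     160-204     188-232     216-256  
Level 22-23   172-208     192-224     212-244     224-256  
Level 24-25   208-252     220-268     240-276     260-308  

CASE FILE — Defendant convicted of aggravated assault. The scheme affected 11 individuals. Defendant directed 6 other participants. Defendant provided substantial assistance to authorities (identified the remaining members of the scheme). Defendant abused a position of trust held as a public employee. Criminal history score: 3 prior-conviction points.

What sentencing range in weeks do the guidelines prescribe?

Base offense level for aggravated assault: 3.
A1 applies: 3 − 2 = 1.
A2 does not apply.
A3 does not apply.
A4 applies: 1 + 2 = 3.
A6 applies: 3 + 3 = 6.
A7 applies (level before this adjustment is 6 < 22, so +1): 6 + 1 = 7.
Final offense level: 7.
Criminal history: 3 prior points → Category 2 (2-9).
Level 7 falls in the 7-19 band.
Grid: Level 7-19 × Category 2 = 64-108 weeks.

64-108 weeks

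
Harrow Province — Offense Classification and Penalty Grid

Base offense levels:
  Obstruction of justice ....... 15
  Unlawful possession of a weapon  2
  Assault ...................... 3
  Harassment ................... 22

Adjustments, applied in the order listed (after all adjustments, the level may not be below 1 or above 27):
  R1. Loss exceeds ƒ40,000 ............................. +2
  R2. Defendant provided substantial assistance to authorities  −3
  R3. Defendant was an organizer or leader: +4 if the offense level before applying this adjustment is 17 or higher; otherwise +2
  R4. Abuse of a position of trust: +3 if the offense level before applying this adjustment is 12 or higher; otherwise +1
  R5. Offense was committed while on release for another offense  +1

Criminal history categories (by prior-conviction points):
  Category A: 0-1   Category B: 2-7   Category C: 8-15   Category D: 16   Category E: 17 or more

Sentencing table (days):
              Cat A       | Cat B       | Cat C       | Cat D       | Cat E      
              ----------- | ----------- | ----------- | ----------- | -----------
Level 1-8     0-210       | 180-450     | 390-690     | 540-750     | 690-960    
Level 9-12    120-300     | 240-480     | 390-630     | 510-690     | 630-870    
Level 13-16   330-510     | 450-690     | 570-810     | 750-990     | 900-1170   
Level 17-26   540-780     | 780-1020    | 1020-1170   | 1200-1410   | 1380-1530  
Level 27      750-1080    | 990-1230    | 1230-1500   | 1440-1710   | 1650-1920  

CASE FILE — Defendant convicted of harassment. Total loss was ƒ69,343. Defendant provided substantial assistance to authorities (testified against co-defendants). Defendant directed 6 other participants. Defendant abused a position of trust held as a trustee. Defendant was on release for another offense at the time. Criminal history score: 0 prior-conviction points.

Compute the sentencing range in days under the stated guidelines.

Base offense level for harassment: 22.
R1 applies: 22 + 2 = 24.
R2 applies: 24 − 3 = 21.
R3 applies (level before this adjustment is 21 ≥ 17, so +4): 21 + 4 = 25.
R4 applies (level before this adjustment is 25 ≥ 12, so +3): 25 + 3 = 28.
R5 applies: 28 + 1 = 29.
Level 29 exceeds the maximum of 27; capped at 27.
Final offense level: 27.
Criminal history: 0 prior points → Category A (0-1).
Level 27 falls in the 27 band.
Grid: Level 27 × Category A = 750-1080 days.

750-1080 days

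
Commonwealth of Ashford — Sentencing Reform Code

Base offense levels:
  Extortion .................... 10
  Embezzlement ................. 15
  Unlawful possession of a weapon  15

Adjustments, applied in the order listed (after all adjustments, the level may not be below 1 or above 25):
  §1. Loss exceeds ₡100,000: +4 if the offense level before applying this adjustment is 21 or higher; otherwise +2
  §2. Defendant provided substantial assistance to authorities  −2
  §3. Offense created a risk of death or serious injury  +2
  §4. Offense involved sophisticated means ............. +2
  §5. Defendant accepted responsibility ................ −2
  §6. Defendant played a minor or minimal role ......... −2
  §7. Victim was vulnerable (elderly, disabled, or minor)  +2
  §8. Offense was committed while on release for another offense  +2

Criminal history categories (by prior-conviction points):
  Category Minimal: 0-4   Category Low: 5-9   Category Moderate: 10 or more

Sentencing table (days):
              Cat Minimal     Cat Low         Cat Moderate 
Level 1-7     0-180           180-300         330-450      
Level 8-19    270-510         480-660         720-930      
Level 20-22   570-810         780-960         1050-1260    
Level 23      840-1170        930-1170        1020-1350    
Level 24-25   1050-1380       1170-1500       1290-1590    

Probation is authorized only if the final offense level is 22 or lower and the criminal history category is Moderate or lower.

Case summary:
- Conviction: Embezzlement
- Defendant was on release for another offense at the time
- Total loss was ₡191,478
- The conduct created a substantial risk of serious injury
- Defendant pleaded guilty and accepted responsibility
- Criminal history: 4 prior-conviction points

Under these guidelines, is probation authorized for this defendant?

Base offense level for embezzlement: 15.
§1 applies (level before this adjustment is 15 < 21, so +2): 15 + 2 = 17.
§3 applies: 17 + 2 = 19.
§4 does not apply.
§5 applies: 19 − 2 = 17.
§7 does not apply.
§8 applies: 17 + 2 = 19.
Final offense level: 19.
Criminal history: 4 prior points → Category Minimal (0-4).
Level 19 falls in the 8-19 band.
Grid: Level 8-19 × Category Minimal = 270-510 days.
Probation check: level 19 ≤ 22 and category Minimal ≤ Moderate → eligible.

Yes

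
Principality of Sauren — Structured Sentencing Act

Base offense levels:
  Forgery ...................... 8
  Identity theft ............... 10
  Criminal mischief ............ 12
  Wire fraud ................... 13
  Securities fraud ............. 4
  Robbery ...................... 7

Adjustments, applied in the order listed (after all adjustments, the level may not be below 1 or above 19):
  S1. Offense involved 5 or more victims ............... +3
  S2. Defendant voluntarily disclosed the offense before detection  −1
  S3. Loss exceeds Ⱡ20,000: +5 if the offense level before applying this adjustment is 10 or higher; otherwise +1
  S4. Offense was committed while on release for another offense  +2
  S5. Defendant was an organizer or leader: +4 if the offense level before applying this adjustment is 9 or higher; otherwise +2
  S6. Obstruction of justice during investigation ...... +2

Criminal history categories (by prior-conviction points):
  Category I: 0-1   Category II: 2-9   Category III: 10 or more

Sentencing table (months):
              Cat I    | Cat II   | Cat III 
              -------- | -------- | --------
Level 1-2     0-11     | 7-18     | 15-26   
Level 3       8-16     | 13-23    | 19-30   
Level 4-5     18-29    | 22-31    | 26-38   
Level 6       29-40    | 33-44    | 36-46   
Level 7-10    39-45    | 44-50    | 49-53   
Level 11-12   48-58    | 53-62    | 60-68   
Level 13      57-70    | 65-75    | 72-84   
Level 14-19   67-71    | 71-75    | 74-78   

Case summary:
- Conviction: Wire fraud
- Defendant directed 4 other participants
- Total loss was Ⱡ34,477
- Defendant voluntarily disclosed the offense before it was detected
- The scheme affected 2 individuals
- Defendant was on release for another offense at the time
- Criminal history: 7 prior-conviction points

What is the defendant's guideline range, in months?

71-75 months

Base offense level for wire fraud: 13.
S2 applies: 13 − 1 = 12.
S3 applies (level before this adjustment is 12 ≥ 10, so +5): 12 + 5 = 17.
S4 applies: 17 + 2 = 19.
S5 applies (level before this adjustment is 19 ≥ 9, so +4): 19 + 4 = 23.
Level 23 exceeds the maximum of 19; capped at 19.
Final offense level: 19.
Criminal history: 7 prior points → Category II (2-9).
Level 19 falls in the 14-19 band.
Grid: Level 14-19 × Category II = 71-75 months.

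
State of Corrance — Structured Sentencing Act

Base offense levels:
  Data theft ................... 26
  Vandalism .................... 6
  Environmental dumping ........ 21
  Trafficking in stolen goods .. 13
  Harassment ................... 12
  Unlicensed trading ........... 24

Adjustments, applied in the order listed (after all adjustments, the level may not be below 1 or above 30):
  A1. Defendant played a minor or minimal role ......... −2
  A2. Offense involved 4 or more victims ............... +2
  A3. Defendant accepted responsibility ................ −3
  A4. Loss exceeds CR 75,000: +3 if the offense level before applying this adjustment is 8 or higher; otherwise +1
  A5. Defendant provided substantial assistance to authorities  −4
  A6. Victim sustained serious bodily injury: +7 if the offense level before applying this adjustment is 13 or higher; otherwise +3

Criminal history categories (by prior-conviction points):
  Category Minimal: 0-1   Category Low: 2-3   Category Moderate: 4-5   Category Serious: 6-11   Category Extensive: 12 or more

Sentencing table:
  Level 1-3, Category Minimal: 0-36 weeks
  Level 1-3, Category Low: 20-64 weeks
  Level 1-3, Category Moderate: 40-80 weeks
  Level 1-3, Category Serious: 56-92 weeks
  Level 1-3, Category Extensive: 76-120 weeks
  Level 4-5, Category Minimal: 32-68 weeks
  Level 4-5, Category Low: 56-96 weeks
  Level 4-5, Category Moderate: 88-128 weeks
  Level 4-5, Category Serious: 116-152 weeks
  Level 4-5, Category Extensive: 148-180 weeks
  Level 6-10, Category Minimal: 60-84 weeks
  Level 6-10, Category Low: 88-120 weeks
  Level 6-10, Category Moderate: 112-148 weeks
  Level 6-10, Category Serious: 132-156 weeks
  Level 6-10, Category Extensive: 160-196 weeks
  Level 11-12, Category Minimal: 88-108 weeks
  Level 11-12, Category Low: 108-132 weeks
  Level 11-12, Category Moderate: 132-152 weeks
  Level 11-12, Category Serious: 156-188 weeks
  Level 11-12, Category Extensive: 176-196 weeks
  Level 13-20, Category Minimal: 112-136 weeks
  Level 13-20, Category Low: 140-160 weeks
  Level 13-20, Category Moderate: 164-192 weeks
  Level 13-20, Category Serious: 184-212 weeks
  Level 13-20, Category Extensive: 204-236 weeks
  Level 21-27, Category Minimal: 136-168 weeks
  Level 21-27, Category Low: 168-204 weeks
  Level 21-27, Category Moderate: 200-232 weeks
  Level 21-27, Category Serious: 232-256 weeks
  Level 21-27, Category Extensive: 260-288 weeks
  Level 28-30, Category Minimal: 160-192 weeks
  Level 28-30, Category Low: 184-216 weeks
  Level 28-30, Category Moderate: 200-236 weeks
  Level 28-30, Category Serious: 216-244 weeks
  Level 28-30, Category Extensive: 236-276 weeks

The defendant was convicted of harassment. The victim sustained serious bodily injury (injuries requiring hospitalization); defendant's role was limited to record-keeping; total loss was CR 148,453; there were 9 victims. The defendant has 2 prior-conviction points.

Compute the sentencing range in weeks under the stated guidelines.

Base offense level for harassment: 12.
A1 applies: 12 − 2 = 10.
A2 applies: 10 + 2 = 12.
A3 does not apply.
A4 applies (level before this adjustment is 12 ≥ 8, so +3): 12 + 3 = 15.
A5 does not apply.
A6 applies (level before this adjustment is 15 ≥ 13, so +7): 15 + 7 = 22.
Final offense level: 22.
Criminal history: 2 prior points → Category Low (2-3).
Level 22 falls in the 21-27 band.
Grid: Level 21-27 × Category Low = 168-204 weeks.

168-204 weeks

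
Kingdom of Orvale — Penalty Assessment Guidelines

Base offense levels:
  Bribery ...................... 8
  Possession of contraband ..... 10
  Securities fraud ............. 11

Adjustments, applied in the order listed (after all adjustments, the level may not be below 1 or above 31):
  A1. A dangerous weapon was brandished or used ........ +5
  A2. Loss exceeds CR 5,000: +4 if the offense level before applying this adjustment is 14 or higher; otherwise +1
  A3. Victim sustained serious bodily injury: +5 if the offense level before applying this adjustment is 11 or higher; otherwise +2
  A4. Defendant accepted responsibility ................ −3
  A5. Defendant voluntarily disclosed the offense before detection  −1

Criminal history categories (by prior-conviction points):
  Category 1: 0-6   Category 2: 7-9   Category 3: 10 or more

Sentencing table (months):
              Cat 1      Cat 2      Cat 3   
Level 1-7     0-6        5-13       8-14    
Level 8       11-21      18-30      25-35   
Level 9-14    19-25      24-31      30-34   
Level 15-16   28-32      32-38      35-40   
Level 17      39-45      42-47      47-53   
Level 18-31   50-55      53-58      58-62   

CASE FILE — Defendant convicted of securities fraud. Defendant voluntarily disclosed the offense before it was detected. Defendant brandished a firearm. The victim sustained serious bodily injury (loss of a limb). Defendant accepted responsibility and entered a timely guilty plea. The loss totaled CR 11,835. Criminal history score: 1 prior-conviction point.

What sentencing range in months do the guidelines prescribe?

50-55 months

Base offense level for securities fraud: 11.
A1 applies: 11 + 5 = 16.
A2 applies (level before this adjustment is 16 ≥ 14, so +4): 16 + 4 = 20.
A3 applies (level before this adjustment is 20 ≥ 11, so +5): 20 + 5 = 25.
A4 applies: 25 − 3 = 22.
A5 applies: 22 − 1 = 21.
Final offense level: 21.
Criminal history: 1 prior point → Category 1 (0-6).
Level 21 falls in the 18-31 band.
Grid: Level 18-31 × Category 1 = 50-55 months.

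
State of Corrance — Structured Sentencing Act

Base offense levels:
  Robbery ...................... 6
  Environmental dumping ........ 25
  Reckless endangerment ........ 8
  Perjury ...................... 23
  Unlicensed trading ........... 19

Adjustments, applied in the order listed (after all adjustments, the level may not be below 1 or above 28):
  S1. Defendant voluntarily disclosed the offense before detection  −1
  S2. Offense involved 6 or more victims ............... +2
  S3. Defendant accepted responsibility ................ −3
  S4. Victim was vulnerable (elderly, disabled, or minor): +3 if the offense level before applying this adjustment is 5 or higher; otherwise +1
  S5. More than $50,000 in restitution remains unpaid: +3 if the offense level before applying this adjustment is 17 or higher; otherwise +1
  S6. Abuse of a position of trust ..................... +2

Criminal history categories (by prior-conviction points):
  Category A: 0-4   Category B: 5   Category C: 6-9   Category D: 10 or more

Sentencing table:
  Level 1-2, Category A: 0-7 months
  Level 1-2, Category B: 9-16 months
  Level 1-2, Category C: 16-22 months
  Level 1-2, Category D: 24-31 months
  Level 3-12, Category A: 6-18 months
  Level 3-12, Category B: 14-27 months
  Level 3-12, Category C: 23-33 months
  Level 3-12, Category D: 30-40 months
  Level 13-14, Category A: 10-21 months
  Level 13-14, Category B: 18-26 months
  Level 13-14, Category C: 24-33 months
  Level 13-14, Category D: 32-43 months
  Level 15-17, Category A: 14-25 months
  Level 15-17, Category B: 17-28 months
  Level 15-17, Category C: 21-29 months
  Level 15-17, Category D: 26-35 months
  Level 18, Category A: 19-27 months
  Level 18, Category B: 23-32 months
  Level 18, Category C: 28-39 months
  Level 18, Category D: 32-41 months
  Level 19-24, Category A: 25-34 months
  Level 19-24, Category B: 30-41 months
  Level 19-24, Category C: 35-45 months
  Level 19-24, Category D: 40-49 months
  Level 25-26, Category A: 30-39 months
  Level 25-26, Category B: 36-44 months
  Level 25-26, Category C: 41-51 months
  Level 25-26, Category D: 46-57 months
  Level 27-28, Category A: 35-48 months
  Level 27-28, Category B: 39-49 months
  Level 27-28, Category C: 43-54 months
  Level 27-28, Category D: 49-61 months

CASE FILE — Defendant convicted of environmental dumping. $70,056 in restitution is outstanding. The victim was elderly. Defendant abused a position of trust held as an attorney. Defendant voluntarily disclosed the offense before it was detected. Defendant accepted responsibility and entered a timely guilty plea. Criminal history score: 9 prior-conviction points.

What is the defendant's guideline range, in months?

43-54 months

Base offense level for environmental dumping: 25.
S1 applies: 25 − 1 = 24.
S2 does not apply.
S3 applies: 24 − 3 = 21.
S4 applies (level before this adjustment is 21 ≥ 5, so +3): 21 + 3 = 24.
S5 applies (level before this adjustment is 24 ≥ 17, so +3): 24 + 3 = 27.
S6 applies: 27 + 2 = 29.
Level 29 exceeds the maximum of 28; capped at 28.
Final offense level: 28.
Criminal history: 9 prior points → Category C (6-9).
Level 28 falls in the 27-28 band.
Grid: Level 27-28 × Category C = 43-54 months.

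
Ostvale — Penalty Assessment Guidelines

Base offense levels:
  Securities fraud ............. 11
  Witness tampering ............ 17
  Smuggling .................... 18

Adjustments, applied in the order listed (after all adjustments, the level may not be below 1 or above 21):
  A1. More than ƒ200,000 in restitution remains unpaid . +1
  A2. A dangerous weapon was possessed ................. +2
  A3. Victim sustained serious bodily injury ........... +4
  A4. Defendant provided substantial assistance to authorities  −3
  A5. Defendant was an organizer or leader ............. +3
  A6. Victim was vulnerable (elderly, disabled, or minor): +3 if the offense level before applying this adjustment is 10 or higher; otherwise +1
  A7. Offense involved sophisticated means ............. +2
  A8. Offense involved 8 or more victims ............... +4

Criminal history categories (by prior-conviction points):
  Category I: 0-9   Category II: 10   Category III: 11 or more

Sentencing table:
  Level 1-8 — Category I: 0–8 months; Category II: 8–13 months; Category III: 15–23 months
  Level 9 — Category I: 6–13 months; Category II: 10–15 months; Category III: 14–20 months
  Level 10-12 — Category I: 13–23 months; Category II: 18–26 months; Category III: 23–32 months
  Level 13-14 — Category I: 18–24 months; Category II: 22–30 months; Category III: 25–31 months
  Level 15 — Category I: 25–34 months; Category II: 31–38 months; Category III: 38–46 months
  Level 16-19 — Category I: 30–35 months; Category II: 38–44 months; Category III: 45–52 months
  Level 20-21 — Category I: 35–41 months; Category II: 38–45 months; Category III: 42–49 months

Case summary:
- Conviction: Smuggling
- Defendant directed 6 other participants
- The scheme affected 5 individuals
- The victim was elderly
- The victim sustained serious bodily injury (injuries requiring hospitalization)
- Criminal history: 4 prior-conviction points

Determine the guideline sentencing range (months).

Base offense level for smuggling: 18.
A1 does not apply.
A2 does not apply.
A3 applies: 18 + 4 = 22.
A4 does not apply.
A5 applies: 22 + 3 = 25.
A6 applies (level before this adjustment is 25 ≥ 10, so +3): 25 + 3 = 28.
A7 does not apply.
Level 28 exceeds the maximum of 21; capped at 21.
Final offense level: 21.
Criminal history: 4 prior points → Category I (0-9).
Level 21 falls in the 20-21 band.
Grid: Level 20-21 × Category I = 35-41 months.

35-41 months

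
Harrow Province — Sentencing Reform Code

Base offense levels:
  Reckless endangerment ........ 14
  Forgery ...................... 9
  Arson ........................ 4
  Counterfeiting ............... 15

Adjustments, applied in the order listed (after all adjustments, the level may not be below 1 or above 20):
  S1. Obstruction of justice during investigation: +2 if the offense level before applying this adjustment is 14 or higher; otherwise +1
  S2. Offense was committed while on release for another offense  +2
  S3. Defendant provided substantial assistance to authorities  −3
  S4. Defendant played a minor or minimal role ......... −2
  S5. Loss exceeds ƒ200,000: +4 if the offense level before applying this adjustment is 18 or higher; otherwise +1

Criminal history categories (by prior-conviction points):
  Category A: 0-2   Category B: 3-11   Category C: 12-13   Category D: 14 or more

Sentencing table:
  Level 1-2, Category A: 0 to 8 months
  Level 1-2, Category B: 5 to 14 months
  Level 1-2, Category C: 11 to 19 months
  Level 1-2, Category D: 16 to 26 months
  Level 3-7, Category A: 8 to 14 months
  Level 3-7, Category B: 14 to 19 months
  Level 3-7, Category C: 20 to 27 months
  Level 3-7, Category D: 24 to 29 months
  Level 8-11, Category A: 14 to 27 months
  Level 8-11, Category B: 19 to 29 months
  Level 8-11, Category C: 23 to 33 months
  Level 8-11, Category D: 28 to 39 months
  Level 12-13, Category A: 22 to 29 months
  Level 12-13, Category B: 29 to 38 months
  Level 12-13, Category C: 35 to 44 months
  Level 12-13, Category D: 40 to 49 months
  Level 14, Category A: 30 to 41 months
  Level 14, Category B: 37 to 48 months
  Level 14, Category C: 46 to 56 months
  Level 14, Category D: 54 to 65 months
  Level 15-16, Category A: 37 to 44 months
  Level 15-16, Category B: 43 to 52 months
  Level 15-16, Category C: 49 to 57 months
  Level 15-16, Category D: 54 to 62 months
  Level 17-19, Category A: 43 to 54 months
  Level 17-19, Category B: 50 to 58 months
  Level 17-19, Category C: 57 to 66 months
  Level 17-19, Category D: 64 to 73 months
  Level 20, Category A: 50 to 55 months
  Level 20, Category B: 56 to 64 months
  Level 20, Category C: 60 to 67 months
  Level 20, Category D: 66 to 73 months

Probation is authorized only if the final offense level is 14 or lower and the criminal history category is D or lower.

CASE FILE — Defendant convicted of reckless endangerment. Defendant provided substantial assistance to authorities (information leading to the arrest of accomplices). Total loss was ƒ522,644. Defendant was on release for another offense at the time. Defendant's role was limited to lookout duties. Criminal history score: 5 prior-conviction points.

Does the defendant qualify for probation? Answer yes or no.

Base offense level for reckless endangerment: 14.
S2 applies: 14 + 2 = 16.
S3 applies: 16 − 3 = 13.
S4 applies: 13 − 2 = 11.
S5 applies (level before this adjustment is 11 < 18, so +1): 11 + 1 = 12.
Final offense level: 12.
Criminal history: 5 prior points → Category B (3-11).
Level 12 falls in the 12-13 band.
Grid: Level 12-13 × Category B = 29-38 months.
Probation check: level 12 ≤ 14 and category B ≤ D → eligible.

Yes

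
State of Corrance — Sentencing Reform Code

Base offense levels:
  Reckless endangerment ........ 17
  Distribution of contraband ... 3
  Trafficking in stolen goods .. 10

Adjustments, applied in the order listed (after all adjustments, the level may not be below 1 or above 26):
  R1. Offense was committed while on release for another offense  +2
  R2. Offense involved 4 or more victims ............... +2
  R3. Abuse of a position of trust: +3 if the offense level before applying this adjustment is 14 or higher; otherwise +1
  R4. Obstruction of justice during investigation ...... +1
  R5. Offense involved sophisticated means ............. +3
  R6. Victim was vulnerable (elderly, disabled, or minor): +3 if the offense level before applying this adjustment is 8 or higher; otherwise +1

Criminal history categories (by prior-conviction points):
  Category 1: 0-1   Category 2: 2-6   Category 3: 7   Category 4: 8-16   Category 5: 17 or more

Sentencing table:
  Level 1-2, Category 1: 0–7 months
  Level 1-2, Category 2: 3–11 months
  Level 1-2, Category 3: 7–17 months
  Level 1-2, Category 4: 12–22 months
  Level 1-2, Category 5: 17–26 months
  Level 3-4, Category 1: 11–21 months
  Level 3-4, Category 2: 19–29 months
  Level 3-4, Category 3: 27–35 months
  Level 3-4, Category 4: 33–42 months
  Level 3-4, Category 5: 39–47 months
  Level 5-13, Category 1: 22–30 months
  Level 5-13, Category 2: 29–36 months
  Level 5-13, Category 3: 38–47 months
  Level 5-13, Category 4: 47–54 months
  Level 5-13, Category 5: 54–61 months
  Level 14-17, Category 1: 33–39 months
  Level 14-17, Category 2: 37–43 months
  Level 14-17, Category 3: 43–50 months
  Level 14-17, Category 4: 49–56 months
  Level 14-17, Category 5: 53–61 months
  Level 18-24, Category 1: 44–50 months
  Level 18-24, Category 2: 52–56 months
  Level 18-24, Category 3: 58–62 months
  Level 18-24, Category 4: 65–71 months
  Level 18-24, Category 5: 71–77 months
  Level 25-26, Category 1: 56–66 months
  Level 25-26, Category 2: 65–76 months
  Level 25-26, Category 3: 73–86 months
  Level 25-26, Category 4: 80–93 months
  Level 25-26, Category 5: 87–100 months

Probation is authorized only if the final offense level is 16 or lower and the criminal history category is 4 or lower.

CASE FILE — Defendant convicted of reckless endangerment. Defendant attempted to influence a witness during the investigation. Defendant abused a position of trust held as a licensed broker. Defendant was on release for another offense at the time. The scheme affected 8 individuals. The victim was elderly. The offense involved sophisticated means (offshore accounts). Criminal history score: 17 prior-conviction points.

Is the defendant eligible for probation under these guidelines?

Base offense level for reckless endangerment: 17.
R1 applies: 17 + 2 = 19.
R2 applies: 19 + 2 = 21.
R3 applies (level before this adjustment is 21 ≥ 14, so +3): 21 + 3 = 24.
R4 applies: 24 + 1 = 25.
R5 applies: 25 + 3 = 28.
R6 applies (level before this adjustment is 28 ≥ 8, so +3): 28 + 3 = 31.
Level 31 exceeds the maximum of 26; capped at 26.
Final offense level: 26.
Criminal history: 17 prior points → Category 5 (17+).
Level 26 falls in the 25-26 band.
Grid: Level 25-26 × Category 5 = 87-100 months.
Probation check: level 26 > 16 and category 5 > 4 → not eligible.

No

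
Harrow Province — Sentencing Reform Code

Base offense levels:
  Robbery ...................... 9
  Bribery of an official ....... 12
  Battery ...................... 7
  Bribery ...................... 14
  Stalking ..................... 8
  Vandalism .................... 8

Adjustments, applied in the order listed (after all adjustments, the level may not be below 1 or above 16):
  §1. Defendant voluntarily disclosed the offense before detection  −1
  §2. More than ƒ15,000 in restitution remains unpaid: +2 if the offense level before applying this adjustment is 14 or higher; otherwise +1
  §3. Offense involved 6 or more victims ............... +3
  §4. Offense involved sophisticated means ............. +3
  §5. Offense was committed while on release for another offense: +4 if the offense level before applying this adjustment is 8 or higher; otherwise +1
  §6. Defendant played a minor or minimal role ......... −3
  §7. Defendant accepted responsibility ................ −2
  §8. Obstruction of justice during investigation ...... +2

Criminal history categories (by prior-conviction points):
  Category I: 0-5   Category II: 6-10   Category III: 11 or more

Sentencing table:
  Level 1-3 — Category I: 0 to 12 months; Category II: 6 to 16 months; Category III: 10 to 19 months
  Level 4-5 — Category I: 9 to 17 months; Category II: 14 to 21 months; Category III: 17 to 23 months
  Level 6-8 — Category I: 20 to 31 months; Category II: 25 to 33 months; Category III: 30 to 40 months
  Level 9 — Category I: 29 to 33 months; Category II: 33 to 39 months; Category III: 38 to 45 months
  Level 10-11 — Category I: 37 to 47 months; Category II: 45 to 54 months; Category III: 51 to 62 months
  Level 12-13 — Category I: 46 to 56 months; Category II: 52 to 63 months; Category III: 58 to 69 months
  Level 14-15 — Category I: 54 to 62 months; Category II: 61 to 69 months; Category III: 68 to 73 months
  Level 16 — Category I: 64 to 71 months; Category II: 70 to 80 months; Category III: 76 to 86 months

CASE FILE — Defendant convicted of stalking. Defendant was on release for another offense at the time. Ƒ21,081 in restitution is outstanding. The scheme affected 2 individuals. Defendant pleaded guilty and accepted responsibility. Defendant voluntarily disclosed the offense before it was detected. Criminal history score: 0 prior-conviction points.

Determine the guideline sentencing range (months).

37-47 months

Base offense level for stalking: 8.
§1 applies: 8 − 1 = 7.
§2 applies (level before this adjustment is 7 < 14, so +1): 7 + 1 = 8.
§4 does not apply.
§5 applies (level before this adjustment is 8 ≥ 8, so +4): 8 + 4 = 12.
§7 applies: 12 − 2 = 10.
Final offense level: 10.
Criminal history: 0 prior points → Category I (0-5).
Level 10 falls in the 10-11 band.
Grid: Level 10-11 × Category I = 37-47 months.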